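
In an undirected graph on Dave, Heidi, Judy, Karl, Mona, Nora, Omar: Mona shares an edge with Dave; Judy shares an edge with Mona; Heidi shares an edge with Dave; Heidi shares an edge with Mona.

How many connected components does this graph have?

From Dave: component {Dave, Heidi, Judy, Mona}.
From Karl: component {Karl}.
From Nora: component {Nora}.
From Omar: component {Omar}.
That's 4 components.

4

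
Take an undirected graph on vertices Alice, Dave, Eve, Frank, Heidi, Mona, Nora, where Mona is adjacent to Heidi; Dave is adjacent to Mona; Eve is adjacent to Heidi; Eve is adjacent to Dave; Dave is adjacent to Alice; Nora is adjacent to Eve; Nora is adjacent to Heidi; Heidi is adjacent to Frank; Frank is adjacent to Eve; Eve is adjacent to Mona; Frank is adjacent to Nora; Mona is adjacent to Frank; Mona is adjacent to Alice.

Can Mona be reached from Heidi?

Explore from Heidi.
Distance 1: reach Eve, Frank, Mona, Nora.
Found Mona.

Yes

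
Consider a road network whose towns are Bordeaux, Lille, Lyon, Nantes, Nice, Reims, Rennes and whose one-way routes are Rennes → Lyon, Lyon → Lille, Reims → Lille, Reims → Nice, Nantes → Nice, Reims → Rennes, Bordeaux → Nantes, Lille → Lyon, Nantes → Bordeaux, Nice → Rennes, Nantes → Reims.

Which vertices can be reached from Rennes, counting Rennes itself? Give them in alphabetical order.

Lille, Lyon, Rennes

Start at Rennes.
Its neighbours: Lyon.
Then their neighbours: Lille.
Nothing further is reachable.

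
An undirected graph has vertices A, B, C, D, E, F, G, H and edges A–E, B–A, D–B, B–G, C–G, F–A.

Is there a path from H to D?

No

H has no edges, so nothing is reachable from it.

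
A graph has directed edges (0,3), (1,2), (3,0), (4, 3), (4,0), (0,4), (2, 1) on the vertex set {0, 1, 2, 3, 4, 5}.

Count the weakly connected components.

3

From 0: component {0, 3, 4}.
From 1: component {1, 2}.
From 5: component {5}.
That's 3 components.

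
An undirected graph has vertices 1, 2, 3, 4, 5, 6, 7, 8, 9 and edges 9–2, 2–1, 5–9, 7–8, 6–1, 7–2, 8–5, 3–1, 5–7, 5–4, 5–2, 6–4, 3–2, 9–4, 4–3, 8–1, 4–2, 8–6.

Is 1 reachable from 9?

Explore from 9.
Distance 1: reach 2, 4, 5.
Distance 2: reach 1, 3, 6, 7, 8.
Found 1.

Yes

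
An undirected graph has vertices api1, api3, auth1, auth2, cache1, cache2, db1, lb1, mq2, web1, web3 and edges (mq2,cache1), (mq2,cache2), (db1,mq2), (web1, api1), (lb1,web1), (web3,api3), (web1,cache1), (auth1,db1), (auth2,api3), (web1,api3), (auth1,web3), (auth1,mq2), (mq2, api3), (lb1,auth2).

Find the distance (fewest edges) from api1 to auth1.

Distance 0: api1.
Distance 1: web1.
Distance 2: api3, cache1, lb1.
Distance 3: auth2, mq2, web3.
Distance 4: auth1, cache2, db1 — contains auth1.

4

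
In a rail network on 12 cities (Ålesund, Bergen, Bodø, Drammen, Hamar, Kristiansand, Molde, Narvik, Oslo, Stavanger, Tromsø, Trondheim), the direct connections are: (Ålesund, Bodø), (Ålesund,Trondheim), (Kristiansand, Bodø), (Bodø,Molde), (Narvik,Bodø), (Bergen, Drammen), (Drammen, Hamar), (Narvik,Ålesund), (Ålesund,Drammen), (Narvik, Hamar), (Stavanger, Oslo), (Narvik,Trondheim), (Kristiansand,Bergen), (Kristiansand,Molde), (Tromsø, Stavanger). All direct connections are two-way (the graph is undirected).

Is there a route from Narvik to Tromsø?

Explore from Narvik.
Distance 1: reach Ålesund, Bodø, Hamar, Trondheim.
Distance 2: reach Drammen, Kristiansand, Molde.
Distance 3: reach Bergen.
The search is exhausted without reaching Tromsø; it lies in a different component.

No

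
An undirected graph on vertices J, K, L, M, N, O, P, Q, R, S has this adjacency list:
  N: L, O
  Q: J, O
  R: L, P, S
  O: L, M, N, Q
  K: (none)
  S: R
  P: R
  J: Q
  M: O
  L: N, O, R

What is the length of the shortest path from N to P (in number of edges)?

3

Distance 0: N.
Distance 1: L, O.
Distance 2: M, Q, R.
Distance 3: J, P, S — contains P.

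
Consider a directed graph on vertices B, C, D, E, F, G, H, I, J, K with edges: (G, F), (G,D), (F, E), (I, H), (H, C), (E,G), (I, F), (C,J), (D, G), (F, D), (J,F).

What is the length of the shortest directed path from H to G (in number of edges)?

5

Distance 0: H.
Distance 1: C.
Distance 2: J.
Distance 3: F.
Distance 4: D, E.
Distance 5: G — contains G.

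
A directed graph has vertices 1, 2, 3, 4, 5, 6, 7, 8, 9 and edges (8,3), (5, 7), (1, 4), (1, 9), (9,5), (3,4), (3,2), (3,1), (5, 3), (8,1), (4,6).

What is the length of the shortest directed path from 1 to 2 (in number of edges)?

4

Distance 0: 1.
Distance 1: 4, 9.
Distance 2: 5, 6.
Distance 3: 3, 7.
Distance 4: 2 — contains 2.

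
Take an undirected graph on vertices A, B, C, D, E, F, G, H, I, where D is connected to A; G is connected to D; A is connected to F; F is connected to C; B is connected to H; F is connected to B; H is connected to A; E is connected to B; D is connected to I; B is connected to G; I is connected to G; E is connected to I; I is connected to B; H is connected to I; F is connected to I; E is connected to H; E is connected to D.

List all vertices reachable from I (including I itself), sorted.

Start at I.
Its neighbours: B, D, E, F, G, H.
Then their neighbours: A, C.
Every vertex is now reached.

A, B, C, D, E, F, G, H, I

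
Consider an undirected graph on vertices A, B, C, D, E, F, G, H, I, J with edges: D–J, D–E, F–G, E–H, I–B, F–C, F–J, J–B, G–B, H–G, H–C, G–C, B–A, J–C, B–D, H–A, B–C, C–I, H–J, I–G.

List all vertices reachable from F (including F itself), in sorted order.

Start at F.
Its neighbours: C, G, J.
Then their neighbours: B, D, H, I.
Then next layer: A, E.
Every vertex is now reached.

A, B, C, D, E, F, G, H, I, J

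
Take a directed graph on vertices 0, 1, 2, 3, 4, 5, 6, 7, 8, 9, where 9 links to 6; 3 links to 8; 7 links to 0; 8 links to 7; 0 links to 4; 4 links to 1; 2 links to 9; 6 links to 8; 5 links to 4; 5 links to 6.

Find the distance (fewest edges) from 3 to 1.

Distance 0: 3.
Distance 1: 8.
Distance 2: 7.
Distance 3: 0.
Distance 4: 4.
Distance 5: 1 — contains 1.

5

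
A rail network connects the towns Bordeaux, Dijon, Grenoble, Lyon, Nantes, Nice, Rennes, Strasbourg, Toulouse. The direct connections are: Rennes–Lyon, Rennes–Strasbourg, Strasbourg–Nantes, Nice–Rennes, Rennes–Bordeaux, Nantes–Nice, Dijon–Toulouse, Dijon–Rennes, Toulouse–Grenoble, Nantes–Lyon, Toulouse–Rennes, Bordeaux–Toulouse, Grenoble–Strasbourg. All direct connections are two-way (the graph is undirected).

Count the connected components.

From Bordeaux: component {Bordeaux, Dijon, Grenoble, Lyon, Nantes, Nice, Rennes, Strasbourg, Toulouse}.
That's 1 component.

1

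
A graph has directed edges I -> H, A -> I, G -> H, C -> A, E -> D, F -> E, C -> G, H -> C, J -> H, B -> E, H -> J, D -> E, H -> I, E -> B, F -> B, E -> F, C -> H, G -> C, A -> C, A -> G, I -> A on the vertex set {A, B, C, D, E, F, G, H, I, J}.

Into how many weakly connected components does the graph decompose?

From A: component {A, C, G, H, I, J}.
From B: component {B, D, E, F}.
That's 2 components.

2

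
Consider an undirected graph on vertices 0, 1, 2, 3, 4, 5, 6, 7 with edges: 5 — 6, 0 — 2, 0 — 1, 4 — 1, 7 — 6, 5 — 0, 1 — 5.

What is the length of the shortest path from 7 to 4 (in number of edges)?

Distance 0: 7.
Distance 1: 6.
Distance 2: 5.
Distance 3: 0, 1.
Distance 4: 2, 4 — contains 4.

4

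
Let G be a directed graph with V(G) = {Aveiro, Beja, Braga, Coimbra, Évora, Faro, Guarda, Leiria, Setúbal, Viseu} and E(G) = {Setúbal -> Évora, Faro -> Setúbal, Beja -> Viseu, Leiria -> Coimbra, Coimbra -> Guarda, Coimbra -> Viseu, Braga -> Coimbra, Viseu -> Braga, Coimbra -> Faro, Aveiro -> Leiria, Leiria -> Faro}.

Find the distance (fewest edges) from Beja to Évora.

Distance 0: Beja.
Distance 1: Viseu.
Distance 2: Braga.
Distance 3: Coimbra.
Distance 4: Faro, Guarda.
Distance 5: Setúbal.
Distance 6: Évora — contains Évora.

6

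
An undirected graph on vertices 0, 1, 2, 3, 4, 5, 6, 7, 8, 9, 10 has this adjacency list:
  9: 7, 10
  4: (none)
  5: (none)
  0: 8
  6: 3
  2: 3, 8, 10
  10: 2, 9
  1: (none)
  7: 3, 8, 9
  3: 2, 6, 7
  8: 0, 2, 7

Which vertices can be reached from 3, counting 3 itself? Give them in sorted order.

0, 2, 3, 6, 7, 8, 9, 10

Start at 3.
Its neighbours: 2, 6, 7.
Then their neighbours: 8, 9, 10.
Then next layer: 0.
Nothing further is reachable.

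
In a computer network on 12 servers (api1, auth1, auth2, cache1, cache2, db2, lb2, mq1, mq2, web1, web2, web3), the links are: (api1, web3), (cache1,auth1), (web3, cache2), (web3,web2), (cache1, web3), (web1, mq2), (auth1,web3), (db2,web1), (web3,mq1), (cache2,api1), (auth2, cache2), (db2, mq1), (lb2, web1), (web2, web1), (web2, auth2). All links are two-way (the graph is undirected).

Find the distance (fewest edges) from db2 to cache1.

Distance 0: db2.
Distance 1: mq1, web1.
Distance 2: lb2, mq2, web2, web3.
Distance 3: api1, auth1, auth2, cache1, cache2 — contains cache1.

3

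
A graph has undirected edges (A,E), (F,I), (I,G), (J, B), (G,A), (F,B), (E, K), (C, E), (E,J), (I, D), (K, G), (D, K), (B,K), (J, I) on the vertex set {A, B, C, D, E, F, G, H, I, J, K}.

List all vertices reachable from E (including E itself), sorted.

A, B, C, D, E, F, G, I, J, K

Start at E.
Its neighbours: A, C, J, K.
Then their neighbours: B, D, G, I.
Then next layer: F.
Nothing further is reachable.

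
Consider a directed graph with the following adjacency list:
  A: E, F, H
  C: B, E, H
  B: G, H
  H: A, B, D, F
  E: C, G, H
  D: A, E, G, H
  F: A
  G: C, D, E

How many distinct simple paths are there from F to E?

7

F→A→E
F→A→H→B→G→C→E
F→A→H→B→G→D→E
F→A→H→B→G→E
F→A→H→D→E
F→A→H→D→G→C→E
F→A→H→D→G→E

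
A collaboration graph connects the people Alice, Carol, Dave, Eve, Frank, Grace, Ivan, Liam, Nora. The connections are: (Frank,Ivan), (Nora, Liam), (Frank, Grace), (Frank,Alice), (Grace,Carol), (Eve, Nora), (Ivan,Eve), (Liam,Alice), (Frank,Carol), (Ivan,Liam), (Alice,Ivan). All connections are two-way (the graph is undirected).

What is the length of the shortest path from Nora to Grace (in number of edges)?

4

Distance 0: Nora.
Distance 1: Eve, Liam.
Distance 2: Alice, Ivan.
Distance 3: Frank.
Distance 4: Carol, Grace — contains Grace.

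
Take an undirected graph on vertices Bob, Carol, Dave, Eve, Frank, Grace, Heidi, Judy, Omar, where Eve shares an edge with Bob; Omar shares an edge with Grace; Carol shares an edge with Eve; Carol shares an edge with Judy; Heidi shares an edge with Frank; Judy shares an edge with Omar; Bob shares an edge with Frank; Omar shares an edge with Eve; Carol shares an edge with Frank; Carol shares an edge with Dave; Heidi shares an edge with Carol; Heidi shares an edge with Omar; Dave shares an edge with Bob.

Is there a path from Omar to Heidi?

Yes

Explore from Omar.
Distance 1: reach Eve, Grace, Heidi, Judy.
Found Heidi.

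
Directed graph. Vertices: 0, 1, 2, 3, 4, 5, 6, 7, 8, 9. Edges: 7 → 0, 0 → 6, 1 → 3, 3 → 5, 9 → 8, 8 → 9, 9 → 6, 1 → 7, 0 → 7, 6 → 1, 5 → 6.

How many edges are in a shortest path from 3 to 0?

5

Distance 0: 3.
Distance 1: 5.
Distance 2: 6.
Distance 3: 1.
Distance 4: 7.
Distance 5: 0 — contains 0.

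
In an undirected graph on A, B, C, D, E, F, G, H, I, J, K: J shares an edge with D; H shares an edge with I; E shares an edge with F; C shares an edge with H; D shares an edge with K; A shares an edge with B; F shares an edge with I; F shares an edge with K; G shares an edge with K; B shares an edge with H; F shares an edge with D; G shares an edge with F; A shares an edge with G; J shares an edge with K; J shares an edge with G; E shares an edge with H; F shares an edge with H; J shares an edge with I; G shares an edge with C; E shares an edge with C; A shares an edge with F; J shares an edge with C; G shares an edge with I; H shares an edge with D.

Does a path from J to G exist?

Yes

Explore from J.
Distance 1: reach C, D, G, I, K.
Found G.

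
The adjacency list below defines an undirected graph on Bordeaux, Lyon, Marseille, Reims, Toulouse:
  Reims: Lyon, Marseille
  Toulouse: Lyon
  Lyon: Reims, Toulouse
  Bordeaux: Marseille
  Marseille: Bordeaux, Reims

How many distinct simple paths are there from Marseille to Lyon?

1

Marseille–Reims–Lyon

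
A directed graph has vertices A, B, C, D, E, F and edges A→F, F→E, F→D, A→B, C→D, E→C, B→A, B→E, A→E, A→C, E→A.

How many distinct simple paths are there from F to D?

F→D
F→E→A→C→D
F→E→C→D

3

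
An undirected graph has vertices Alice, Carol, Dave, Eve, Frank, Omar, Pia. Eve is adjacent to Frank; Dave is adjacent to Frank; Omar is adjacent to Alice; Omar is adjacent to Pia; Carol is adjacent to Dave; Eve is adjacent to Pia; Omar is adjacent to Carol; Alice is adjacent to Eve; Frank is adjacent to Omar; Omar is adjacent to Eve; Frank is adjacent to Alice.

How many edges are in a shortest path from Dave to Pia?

Distance 0: Dave.
Distance 1: Carol, Frank.
Distance 2: Alice, Eve, Omar.
Distance 3: Pia — contains Pia.

3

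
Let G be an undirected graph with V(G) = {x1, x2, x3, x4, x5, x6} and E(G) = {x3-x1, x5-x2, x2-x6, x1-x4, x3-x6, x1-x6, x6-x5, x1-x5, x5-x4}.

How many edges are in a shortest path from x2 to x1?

2

Distance 0: x2.
Distance 1: x5, x6.
Distance 2: x1, x3, x4 — contains x1.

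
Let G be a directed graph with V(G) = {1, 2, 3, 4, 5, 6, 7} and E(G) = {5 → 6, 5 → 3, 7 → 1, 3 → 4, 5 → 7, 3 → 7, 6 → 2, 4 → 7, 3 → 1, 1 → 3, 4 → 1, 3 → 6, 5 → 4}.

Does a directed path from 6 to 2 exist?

Explore from 6.
Distance 1: reach 2.
Found 2.

Yes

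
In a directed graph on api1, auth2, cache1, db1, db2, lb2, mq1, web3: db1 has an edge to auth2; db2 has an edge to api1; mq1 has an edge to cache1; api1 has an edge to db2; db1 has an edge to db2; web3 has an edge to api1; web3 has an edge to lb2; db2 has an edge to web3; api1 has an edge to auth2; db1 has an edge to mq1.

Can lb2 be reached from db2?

Explore from db2.
Distance 1: reach api1, web3.
Distance 2: reach auth2, lb2.
Found lb2.

Yes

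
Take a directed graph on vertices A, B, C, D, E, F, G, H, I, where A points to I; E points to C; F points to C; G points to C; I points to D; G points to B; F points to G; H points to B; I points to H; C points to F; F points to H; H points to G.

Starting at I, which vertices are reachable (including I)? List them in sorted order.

B, C, D, F, G, H, I

Start at I.
Its neighbours: D, H.
Then their neighbours: B, G.
Then next layer: C.
Then next layer: F.
Nothing further is reachable.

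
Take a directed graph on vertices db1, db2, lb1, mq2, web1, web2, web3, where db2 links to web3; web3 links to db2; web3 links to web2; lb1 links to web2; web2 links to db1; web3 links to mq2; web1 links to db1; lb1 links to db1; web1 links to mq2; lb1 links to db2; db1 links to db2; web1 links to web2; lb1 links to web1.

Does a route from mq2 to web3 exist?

No

mq2 has no outgoing edges, so nothing is reachable from it.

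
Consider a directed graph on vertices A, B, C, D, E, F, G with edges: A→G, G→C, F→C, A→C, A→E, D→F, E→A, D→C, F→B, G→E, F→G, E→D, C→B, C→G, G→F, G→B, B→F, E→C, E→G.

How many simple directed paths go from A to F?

A→C→B→F
A→C→G→B→F
A→C→G→E→D→F
A→C→G→F
A→E→C→B→F
A→E→C→G→B→F
A→E→C→G→F
A→E→D→C→B→F
... and 12 more.

20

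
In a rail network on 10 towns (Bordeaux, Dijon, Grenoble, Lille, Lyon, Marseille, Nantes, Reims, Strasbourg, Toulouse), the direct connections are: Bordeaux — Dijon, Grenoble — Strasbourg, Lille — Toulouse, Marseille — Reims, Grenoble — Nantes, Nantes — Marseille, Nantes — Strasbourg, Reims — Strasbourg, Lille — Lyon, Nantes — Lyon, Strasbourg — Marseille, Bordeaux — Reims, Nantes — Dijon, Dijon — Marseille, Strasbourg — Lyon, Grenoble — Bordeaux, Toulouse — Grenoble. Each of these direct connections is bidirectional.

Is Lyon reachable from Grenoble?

Explore from Grenoble.
Distance 1: reach Bordeaux, Nantes, Strasbourg, Toulouse.
Distance 2: reach Dijon, Lille, Lyon, Marseille, Reims.
Found Lyon.

Yes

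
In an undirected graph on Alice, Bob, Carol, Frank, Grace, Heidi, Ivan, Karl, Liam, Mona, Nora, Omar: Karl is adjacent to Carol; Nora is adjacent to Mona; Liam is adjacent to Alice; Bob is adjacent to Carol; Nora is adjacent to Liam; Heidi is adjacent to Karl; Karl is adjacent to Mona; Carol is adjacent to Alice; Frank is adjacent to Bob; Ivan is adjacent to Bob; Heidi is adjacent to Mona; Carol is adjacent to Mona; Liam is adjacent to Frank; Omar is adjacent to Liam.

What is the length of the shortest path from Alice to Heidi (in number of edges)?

Distance 0: Alice.
Distance 1: Carol, Liam.
Distance 2: Bob, Frank, Karl, Mona, Nora, Omar.
Distance 3: Heidi, Ivan — contains Heidi.

3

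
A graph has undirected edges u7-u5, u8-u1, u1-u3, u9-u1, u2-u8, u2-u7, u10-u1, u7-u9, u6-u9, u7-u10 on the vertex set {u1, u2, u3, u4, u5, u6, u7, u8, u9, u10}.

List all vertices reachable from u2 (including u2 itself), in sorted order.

Start at u2.
Its neighbours: u7, u8.
Then their neighbours: u1, u5, u9, u10.
Then next layer: u3, u6.
Nothing further is reachable.

u1, u2, u3, u5, u6, u7, u8, u9, u10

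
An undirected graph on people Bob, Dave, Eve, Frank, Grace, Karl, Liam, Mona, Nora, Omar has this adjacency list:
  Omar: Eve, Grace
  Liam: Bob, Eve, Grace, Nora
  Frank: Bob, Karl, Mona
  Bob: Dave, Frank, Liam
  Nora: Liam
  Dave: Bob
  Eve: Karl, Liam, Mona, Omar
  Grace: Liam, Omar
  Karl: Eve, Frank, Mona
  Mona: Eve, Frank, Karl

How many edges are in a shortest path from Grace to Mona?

3

Distance 0: Grace.
Distance 1: Liam, Omar.
Distance 2: Bob, Eve, Nora.
Distance 3: Dave, Frank, Karl, Mona — contains Mona.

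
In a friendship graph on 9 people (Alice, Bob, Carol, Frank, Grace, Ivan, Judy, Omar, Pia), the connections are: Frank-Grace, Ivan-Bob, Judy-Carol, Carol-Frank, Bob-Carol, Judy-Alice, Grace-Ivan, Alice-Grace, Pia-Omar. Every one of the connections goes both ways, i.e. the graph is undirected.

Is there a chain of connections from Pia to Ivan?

Explore from Pia.
Distance 1: reach Omar.
The search is exhausted without reaching Ivan; it lies in a different component.

No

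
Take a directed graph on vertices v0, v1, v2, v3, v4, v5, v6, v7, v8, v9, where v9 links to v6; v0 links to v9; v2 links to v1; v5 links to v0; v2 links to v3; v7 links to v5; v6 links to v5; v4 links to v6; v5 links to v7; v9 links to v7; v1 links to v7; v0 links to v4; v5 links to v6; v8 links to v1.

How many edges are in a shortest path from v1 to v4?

4

Distance 0: v1.
Distance 1: v7.
Distance 2: v5.
Distance 3: v0, v6.
Distance 4: v4, v9 — contains v4.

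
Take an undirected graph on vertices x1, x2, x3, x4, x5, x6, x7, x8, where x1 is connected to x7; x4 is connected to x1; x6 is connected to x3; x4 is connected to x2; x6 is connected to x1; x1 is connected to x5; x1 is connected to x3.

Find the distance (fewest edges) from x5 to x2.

Distance 0: x5.
Distance 1: x1.
Distance 2: x3, x4, x6, x7.
Distance 3: x2 — contains x2.

3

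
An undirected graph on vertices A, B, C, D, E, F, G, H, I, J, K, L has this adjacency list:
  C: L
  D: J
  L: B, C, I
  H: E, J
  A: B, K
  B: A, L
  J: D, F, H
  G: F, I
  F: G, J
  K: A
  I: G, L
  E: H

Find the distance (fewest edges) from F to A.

Distance 0: F.
Distance 1: G, J.
Distance 2: D, H, I.
Distance 3: E, L.
Distance 4: B, C.
Distance 5: A — contains A.

5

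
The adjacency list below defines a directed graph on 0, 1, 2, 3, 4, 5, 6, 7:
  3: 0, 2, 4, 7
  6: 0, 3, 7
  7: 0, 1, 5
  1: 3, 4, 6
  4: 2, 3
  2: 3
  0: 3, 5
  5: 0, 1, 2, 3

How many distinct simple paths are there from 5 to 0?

17

5→0
5→1→3→0
5→1→3→7→0
5→1→4→2→3→0
5→1→4→2→3→7→0
5→1→4→3→0
5→1→4→3→7→0
5→1→6→0
... and 9 more.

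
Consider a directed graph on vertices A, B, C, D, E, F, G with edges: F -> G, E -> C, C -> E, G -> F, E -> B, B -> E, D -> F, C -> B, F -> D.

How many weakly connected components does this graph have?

From A: component {A}.
From B: component {B, C, E}.
From D: component {D, F, G}.
That's 3 components.

3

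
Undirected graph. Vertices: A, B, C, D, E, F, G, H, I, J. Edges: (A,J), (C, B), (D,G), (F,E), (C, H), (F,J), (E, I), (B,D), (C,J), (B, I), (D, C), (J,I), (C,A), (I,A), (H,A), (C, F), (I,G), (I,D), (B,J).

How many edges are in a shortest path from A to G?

2

Distance 0: A.
Distance 1: C, H, I, J.
Distance 2: B, D, E, F, G — contains G.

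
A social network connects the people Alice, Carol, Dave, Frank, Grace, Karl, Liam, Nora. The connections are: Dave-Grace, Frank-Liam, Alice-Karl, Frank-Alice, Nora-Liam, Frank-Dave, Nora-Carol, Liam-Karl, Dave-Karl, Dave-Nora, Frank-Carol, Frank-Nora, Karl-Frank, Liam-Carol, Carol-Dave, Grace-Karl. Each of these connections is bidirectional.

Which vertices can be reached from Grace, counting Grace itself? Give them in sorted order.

Alice, Carol, Dave, Frank, Grace, Karl, Liam, Nora

Start at Grace.
Its neighbours: Dave, Karl.
Then their neighbours: Alice, Carol, Frank, Liam, Nora.
Every vertex is now reached.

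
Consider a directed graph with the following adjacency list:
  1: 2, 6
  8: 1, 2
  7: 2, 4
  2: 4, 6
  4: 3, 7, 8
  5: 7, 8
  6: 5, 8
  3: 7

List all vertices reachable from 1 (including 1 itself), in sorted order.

1, 2, 3, 4, 5, 6, 7, 8

Start at 1.
Its neighbours: 2, 6.
Then their neighbours: 4, 5, 8.
Then next layer: 3, 7.
Every vertex is now reached.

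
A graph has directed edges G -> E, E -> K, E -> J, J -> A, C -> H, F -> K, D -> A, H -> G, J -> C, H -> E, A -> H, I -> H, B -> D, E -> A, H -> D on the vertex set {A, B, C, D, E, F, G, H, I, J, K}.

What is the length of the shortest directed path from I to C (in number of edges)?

4

Distance 0: I.
Distance 1: H.
Distance 2: D, E, G.
Distance 3: A, J, K.
Distance 4: C — contains C.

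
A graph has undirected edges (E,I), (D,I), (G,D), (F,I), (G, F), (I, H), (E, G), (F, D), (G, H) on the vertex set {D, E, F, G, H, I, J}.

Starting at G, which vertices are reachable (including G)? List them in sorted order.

D, E, F, G, H, I

Start at G.
Its neighbours: D, E, F, H.
Then their neighbours: I.
Nothing further is reachable.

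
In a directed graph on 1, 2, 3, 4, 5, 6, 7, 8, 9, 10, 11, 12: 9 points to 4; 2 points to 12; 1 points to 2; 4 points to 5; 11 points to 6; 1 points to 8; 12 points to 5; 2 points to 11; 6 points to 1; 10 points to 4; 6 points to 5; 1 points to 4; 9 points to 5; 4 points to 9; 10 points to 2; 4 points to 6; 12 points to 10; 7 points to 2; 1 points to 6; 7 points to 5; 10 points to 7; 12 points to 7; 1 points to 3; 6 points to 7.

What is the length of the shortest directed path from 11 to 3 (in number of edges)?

Distance 0: 11.
Distance 1: 6.
Distance 2: 1, 5, 7.
Distance 3: 2, 3, 4, 8 — contains 3.

3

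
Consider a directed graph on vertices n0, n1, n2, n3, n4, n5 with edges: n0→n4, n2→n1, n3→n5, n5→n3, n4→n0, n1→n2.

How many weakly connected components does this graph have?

From n0: component {n0, n4}.
From n1: component {n1, n2}.
From n3: component {n3, n5}.
That's 3 components.

3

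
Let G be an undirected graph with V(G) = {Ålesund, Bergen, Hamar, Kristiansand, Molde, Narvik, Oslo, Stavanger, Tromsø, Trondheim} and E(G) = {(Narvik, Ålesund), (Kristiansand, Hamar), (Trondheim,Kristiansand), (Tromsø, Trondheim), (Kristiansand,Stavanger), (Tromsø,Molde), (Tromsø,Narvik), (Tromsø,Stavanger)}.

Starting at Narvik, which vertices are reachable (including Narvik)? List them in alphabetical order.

Ålesund, Hamar, Kristiansand, Molde, Narvik, Stavanger, Tromsø, Trondheim

Start at Narvik.
Its neighbours: Ålesund, Tromsø.
Then their neighbours: Molde, Stavanger, Trondheim.
Then next layer: Kristiansand.
Then next layer: Hamar.
Nothing further is reachable.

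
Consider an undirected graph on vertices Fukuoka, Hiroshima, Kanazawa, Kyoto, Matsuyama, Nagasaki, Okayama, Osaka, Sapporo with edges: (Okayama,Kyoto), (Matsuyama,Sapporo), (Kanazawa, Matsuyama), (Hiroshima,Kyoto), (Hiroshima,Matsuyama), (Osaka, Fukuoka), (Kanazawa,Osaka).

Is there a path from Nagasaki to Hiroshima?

Nagasaki has no edges, so nothing is reachable from it.

No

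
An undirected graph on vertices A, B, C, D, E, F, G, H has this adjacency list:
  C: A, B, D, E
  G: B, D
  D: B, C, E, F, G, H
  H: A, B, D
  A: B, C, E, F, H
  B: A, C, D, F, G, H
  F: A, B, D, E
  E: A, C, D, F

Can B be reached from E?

Explore from E.
Distance 1: reach A, C, D, F.
Distance 2: reach B, G, H.
Found B.

Yes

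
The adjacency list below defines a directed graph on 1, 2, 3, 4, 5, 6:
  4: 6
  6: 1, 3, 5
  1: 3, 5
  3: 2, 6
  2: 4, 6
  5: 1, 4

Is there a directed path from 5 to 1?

Explore from 5.
Distance 1: reach 1, 4.
Found 1.

Yes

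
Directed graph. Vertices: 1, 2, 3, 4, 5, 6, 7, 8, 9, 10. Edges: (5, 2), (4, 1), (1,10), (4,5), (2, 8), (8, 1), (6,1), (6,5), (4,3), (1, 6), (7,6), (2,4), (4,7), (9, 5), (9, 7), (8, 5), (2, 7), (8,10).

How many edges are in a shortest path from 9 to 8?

Distance 0: 9.
Distance 1: 5, 7.
Distance 2: 2, 6.
Distance 3: 1, 4, 8 — contains 8.

3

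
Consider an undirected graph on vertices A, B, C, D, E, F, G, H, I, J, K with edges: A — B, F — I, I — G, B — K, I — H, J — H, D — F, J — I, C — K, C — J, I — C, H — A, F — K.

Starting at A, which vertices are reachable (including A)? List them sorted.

Start at A.
Its neighbours: B, H.
Then their neighbours: I, J, K.
Then next layer: C, F, G.
Then next layer: D.
Nothing further is reachable.

A, B, C, D, F, G, H, I, J, K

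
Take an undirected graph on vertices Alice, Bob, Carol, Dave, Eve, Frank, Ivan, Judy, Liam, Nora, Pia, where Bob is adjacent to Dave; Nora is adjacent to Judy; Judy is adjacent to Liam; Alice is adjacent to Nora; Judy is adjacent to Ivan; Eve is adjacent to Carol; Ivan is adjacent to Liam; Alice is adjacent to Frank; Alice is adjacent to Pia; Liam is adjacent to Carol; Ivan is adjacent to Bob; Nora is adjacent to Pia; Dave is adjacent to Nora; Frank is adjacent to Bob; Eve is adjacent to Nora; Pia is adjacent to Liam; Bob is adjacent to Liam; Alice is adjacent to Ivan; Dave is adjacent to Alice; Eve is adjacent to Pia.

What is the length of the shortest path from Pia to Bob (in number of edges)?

Distance 0: Pia.
Distance 1: Alice, Eve, Liam, Nora.
Distance 2: Bob, Carol, Dave, Frank, Ivan, Judy — contains Bob.

2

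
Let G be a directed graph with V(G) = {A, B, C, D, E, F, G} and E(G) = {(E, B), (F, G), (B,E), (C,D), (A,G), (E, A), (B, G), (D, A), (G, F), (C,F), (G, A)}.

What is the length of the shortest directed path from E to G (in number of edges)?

Distance 0: E.
Distance 1: A, B.
Distance 2: G — contains G.

2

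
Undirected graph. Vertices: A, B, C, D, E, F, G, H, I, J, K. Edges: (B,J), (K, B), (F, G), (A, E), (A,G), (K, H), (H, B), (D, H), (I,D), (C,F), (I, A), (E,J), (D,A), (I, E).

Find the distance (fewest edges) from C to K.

Distance 0: C.
Distance 1: F.
Distance 2: G.
Distance 3: A.
Distance 4: D, E, I.
Distance 5: H, J.
Distance 6: B, K — contains K.

6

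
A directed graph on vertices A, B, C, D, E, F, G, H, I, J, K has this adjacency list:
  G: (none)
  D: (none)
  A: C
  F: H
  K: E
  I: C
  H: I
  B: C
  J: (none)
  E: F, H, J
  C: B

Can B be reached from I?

Yes

Explore from I.
Distance 1: reach C.
Distance 2: reach B.
Found B.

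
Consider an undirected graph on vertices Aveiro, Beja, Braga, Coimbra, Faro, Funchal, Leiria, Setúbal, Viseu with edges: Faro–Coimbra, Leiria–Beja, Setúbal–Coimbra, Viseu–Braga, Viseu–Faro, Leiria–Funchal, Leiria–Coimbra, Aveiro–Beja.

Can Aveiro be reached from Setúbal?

Yes

Explore from Setúbal.
Distance 1: reach Coimbra.
Distance 2: reach Faro, Leiria.
Distance 3: reach Beja, Funchal, Viseu.
Distance 4: reach Aveiro, Braga.
Found Aveiro.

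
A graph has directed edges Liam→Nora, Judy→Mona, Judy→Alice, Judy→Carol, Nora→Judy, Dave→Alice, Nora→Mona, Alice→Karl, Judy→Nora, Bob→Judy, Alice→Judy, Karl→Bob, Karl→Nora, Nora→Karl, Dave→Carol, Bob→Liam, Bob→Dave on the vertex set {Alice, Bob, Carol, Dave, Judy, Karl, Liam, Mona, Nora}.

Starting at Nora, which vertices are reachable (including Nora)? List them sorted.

Alice, Bob, Carol, Dave, Judy, Karl, Liam, Mona, Nora

Start at Nora.
Its neighbours: Judy, Karl, Mona.
Then their neighbours: Alice, Bob, Carol.
Then next layer: Dave, Liam.
Every vertex is now reached.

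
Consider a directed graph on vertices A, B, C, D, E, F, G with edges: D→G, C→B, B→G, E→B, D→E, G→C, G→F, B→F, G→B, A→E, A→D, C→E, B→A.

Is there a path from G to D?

Explore from G.
Distance 1: reach B, C, F.
Distance 2: reach A, E.
Distance 3: reach D.
Found D.

Yes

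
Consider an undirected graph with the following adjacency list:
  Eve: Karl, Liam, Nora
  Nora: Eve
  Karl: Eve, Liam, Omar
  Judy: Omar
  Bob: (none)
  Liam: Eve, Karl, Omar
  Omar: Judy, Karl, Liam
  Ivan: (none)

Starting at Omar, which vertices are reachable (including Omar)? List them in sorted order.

Eve, Judy, Karl, Liam, Nora, Omar

Start at Omar.
Its neighbours: Judy, Karl, Liam.
Then their neighbours: Eve.
Then next layer: Nora.
Nothing further is reachable.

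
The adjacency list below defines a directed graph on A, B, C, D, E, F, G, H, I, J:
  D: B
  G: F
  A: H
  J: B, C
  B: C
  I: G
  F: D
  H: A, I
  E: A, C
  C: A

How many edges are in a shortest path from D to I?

Distance 0: D.
Distance 1: B.
Distance 2: C.
Distance 3: A.
Distance 4: H.
Distance 5: I — contains I.

5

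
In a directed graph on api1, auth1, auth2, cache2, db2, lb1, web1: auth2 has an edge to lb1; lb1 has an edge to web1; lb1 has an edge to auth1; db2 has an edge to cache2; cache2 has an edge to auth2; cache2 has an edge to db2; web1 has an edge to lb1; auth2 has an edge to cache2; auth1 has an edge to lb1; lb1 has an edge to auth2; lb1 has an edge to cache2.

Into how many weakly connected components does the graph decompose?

2

From api1: component {api1}.
From auth1: component {auth1, auth2, cache2, db2, lb1, web1}.
That's 2 components.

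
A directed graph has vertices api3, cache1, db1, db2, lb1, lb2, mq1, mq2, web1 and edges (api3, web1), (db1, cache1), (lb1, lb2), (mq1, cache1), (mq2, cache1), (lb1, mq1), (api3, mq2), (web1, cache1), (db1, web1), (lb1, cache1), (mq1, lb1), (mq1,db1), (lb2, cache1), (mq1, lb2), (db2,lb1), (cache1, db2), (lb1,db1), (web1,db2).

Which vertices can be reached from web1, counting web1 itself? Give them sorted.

Start at web1.
Its neighbours: cache1, db2.
Then their neighbours: lb1.
Then next layer: db1, lb2, mq1.
Nothing further is reachable.

cache1, db1, db2, lb1, lb2, mq1, web1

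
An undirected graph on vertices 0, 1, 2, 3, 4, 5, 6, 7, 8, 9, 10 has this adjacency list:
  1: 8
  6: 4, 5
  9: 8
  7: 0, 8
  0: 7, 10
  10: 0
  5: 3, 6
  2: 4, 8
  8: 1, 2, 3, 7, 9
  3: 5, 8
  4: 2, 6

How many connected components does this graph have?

From 0: component {0, 1, 2, 3, 4, 5, 6, 7, 8, 9, 10}.
That's 1 component.

1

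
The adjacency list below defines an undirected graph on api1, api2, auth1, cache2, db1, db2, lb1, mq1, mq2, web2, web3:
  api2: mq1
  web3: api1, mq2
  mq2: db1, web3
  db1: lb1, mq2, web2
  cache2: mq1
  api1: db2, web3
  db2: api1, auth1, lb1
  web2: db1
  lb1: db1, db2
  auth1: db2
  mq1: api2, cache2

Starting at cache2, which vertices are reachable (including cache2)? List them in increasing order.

Start at cache2.
Its neighbours: mq1.
Then their neighbours: api2.
Nothing further is reachable.

api2, cache2, mq1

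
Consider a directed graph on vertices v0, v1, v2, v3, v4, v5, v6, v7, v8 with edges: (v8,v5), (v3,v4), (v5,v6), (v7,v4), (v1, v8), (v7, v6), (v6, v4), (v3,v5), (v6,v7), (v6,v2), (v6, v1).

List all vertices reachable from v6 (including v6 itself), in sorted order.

Start at v6.
Its neighbours: v1, v2, v4, v7.
Then their neighbours: v8.
Then next layer: v5.
Nothing further is reachable.

v1, v2, v4, v5, v6, v7, v8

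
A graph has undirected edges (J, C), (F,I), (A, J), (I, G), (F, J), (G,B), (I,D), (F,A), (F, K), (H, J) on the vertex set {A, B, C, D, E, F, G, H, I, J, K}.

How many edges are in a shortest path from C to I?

3

Distance 0: C.
Distance 1: J.
Distance 2: A, F, H.
Distance 3: I, K — contains I.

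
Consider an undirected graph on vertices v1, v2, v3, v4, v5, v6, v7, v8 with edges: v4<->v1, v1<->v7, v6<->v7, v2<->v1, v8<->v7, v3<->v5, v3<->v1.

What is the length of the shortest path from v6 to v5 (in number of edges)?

4

Distance 0: v6.
Distance 1: v7.
Distance 2: v1, v8.
Distance 3: v2, v3, v4.
Distance 4: v5 — contains v5.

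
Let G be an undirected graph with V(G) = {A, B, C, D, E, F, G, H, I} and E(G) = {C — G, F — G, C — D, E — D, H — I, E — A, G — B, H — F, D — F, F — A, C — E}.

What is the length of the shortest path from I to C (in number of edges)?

Distance 0: I.
Distance 1: H.
Distance 2: F.
Distance 3: A, D, G.
Distance 4: B, C, E — contains C.

4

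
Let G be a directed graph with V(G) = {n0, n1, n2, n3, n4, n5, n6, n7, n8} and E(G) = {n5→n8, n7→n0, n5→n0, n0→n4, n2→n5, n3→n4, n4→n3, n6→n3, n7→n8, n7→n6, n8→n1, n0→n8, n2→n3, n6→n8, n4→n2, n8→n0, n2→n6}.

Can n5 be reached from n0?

Yes

Explore from n0.
Distance 1: reach n4, n8.
Distance 2: reach n1, n2, n3.
Distance 3: reach n5, n6.
Found n5.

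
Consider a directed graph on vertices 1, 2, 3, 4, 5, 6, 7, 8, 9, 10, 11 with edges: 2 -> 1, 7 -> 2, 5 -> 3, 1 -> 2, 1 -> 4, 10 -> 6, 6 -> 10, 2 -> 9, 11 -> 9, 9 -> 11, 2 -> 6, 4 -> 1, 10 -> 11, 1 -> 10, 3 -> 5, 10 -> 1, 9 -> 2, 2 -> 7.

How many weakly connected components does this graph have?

From 1: component {1, 2, 4, 6, 7, 9, 10, 11}.
From 3: component {3, 5}.
From 8: component {8}.
That's 3 components.

3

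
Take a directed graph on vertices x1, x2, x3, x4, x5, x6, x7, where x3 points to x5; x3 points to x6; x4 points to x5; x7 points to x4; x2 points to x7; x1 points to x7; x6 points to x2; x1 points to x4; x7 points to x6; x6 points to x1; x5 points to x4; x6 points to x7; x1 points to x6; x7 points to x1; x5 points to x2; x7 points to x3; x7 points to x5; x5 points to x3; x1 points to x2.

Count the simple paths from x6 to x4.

x6→x1→x2→x7→x3→x5→x4
x6→x1→x2→x7→x4
x6→x1→x2→x7→x5→x4
x6→x1→x4
x6→x1→x7→x3→x5→x4
x6→x1→x7→x4
x6→x1→x7→x5→x4
x6→x2→x7→x1→x4
x6→x2→x7→x3→x5→x4
x6→x2→x7→x4
x6→x2→x7→x5→x4
x6→x7→x1→x4
x6→x7→x3→x5→x4
x6→x7→x4
x6→x7→x5→x4

15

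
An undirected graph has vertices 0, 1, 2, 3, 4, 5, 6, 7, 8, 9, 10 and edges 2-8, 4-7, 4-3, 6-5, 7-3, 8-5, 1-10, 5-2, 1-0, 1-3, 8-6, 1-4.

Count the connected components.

3

From 0: component {0, 1, 3, 4, 7, 10}.
From 2: component {2, 5, 6, 8}.
From 9: component {9}.
That's 3 components.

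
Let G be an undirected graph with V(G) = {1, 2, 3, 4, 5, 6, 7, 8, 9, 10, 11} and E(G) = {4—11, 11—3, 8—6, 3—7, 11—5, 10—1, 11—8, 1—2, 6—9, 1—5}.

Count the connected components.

From 1: component {1, 2, 3, 4, 5, 6, 7, 8, 9, 10, 11}.
That's 1 component.

1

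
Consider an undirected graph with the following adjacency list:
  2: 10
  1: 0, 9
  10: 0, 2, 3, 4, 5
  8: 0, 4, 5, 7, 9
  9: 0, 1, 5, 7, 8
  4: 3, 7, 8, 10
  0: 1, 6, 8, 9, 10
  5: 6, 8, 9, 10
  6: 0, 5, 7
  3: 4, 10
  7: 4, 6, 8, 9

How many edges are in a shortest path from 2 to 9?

Distance 0: 2.
Distance 1: 10.
Distance 2: 0, 3, 4, 5.
Distance 3: 1, 6, 7, 8, 9 — contains 9.

3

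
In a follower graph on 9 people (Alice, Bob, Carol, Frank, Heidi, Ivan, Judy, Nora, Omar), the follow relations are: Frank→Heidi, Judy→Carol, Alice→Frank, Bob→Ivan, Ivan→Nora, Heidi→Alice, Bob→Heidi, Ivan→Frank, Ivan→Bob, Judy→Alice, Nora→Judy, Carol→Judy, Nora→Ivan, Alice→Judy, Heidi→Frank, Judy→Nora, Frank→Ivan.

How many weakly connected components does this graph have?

2

From Alice: component {Alice, Bob, Carol, Frank, Heidi, Ivan, Judy, Nora}.
From Omar: component {Omar}.
That's 2 components.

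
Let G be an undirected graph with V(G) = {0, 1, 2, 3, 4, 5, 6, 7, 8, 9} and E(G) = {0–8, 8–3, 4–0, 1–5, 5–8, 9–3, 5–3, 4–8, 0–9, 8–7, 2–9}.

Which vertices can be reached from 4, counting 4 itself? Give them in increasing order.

0, 1, 2, 3, 4, 5, 7, 8, 9

Start at 4.
Its neighbours: 0, 8.
Then their neighbours: 3, 5, 7, 9.
Then next layer: 1, 2.
Nothing further is reachable.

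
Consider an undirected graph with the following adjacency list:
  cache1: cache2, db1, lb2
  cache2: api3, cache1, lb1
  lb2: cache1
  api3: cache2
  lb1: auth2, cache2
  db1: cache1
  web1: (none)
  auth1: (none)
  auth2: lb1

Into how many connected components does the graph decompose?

3

From api3: component {api3, auth2, cache1, cache2, db1, lb1, lb2}.
From auth1: component {auth1}.
From web1: component {web1}.
That's 3 components.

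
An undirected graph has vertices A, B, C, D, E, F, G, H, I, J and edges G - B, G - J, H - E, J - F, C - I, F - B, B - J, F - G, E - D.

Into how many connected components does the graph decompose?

4

From A: component {A}.
From B: component {B, F, G, J}.
From C: component {C, I}.
From D: component {D, E, H}.
That's 4 components.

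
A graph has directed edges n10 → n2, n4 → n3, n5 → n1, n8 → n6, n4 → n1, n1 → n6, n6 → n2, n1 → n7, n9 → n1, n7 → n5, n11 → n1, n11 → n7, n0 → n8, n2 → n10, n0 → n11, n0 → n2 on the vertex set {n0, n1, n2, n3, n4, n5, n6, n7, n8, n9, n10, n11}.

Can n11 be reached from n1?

Explore from n1.
Distance 1: reach n6, n7.
Distance 2: reach n2, n5.
Distance 3: reach n10.
The search from n1 is exhausted; no directed path reaches n11.

No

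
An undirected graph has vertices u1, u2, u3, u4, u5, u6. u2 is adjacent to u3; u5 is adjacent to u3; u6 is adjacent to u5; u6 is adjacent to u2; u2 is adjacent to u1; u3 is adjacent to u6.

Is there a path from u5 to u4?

No

Explore from u5.
Distance 1: reach u3, u6.
Distance 2: reach u2.
Distance 3: reach u1.
The search is exhausted without reaching u4; it lies in a different component.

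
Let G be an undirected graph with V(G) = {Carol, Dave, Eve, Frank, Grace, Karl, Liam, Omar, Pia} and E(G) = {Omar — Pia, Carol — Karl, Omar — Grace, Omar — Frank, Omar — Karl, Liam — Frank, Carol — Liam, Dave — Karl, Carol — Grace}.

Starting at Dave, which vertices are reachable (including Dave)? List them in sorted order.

Carol, Dave, Frank, Grace, Karl, Liam, Omar, Pia

Start at Dave.
Its neighbours: Karl.
Then their neighbours: Carol, Omar.
Then next layer: Frank, Grace, Liam, Pia.
Nothing further is reachable.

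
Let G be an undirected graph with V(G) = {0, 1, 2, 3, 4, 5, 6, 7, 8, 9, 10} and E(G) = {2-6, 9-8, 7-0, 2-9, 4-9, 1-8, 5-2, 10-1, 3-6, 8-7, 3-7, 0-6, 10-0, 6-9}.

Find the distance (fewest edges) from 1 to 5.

4

Distance 0: 1.
Distance 1: 8, 10.
Distance 2: 0, 7, 9.
Distance 3: 2, 3, 4, 6.
Distance 4: 5 — contains 5.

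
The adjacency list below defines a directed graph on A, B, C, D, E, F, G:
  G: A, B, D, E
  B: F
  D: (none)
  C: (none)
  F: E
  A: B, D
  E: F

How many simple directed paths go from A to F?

A→B→F

1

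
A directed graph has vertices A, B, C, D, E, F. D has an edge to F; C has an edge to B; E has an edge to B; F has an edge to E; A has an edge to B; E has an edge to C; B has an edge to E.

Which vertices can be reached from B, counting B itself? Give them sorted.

Start at B.
Its neighbours: E.
Then their neighbours: C.
Nothing further is reachable.

B, C, E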